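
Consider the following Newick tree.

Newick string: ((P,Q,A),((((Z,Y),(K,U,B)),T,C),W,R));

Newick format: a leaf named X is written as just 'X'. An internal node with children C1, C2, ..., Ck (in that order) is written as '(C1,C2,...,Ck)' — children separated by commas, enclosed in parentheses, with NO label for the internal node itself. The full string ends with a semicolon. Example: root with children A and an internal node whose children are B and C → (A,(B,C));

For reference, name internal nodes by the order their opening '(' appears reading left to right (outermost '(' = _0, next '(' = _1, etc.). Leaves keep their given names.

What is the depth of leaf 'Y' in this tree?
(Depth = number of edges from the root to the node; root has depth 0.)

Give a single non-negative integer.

Newick: ((P,Q,A),((((Z,Y),(K,U,B)),T,C),W,R));
Naming internals by '(' encounter order: outermost '(' = _0, next = _1, ...
Query node: Y
Path from root: _0 -> _2 -> _3 -> _4 -> _5 -> Y
Depth of Y: 5 (number of edges from root)

Answer: 5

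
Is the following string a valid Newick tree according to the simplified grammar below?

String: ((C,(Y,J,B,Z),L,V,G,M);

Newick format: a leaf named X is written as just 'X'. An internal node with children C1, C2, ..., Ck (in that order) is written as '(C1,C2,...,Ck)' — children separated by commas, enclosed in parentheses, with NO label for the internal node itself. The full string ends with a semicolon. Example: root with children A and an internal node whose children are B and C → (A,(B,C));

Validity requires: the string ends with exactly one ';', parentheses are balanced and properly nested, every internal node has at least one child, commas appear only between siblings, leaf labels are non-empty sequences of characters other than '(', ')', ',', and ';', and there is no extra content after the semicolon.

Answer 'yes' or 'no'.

Input: ((C,(Y,J,B,Z),L,V,G,M);
Paren balance: 3 '(' vs 2 ')' MISMATCH
Ends with single ';': True
Full parse: FAILS (expected , or ) at pos 22)
Valid: False

Answer: no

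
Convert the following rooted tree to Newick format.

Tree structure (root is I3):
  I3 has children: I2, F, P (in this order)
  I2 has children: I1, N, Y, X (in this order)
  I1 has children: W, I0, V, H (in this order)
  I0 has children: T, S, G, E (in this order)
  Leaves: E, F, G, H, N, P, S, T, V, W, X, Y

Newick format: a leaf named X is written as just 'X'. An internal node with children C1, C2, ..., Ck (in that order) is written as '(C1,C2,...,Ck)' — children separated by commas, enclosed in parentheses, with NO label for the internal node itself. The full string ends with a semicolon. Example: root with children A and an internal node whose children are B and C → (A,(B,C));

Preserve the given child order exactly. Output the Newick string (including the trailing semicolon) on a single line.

internal I3 with children ['I2', 'F', 'P']
  internal I2 with children ['I1', 'N', 'Y', 'X']
    internal I1 with children ['W', 'I0', 'V', 'H']
      leaf 'W' → 'W'
      internal I0 with children ['T', 'S', 'G', 'E']
        leaf 'T' → 'T'
        leaf 'S' → 'S'
        leaf 'G' → 'G'
        leaf 'E' → 'E'
      → '(T,S,G,E)'
      leaf 'V' → 'V'
      leaf 'H' → 'H'
    → '(W,(T,S,G,E),V,H)'
    leaf 'N' → 'N'
    leaf 'Y' → 'Y'
    leaf 'X' → 'X'
  → '((W,(T,S,G,E),V,H),N,Y,X)'
  leaf 'F' → 'F'
  leaf 'P' → 'P'
→ '(((W,(T,S,G,E),V,H),N,Y,X),F,P)'
Final: (((W,(T,S,G,E),V,H),N,Y,X),F,P);

Answer: (((W,(T,S,G,E),V,H),N,Y,X),F,P);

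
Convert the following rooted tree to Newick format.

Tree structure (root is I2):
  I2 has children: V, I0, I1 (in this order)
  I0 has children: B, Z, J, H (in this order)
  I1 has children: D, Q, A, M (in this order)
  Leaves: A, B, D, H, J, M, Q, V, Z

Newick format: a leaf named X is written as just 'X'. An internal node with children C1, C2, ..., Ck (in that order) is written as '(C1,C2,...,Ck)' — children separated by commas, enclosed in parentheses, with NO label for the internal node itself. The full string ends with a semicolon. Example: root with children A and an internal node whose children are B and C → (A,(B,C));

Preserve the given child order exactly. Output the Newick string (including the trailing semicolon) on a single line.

Answer: (V,(B,Z,J,H),(D,Q,A,M));

Derivation:
internal I2 with children ['V', 'I0', 'I1']
  leaf 'V' → 'V'
  internal I0 with children ['B', 'Z', 'J', 'H']
    leaf 'B' → 'B'
    leaf 'Z' → 'Z'
    leaf 'J' → 'J'
    leaf 'H' → 'H'
  → '(B,Z,J,H)'
  internal I1 with children ['D', 'Q', 'A', 'M']
    leaf 'D' → 'D'
    leaf 'Q' → 'Q'
    leaf 'A' → 'A'
    leaf 'M' → 'M'
  → '(D,Q,A,M)'
→ '(V,(B,Z,J,H),(D,Q,A,M))'
Final: (V,(B,Z,J,H),(D,Q,A,M));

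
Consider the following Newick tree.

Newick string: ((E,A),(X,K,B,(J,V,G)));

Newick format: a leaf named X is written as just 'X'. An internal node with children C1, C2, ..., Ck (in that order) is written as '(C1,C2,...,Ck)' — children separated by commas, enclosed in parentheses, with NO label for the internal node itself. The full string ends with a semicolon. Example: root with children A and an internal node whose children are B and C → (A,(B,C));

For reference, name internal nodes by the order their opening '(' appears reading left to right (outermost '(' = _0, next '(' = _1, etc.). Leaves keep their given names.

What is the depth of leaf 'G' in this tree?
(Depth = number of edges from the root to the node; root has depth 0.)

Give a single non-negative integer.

Newick: ((E,A),(X,K,B,(J,V,G)));
Naming internals by '(' encounter order: outermost '(' = _0, next = _1, ...
Query node: G
Path from root: _0 -> _2 -> _3 -> G
Depth of G: 3 (number of edges from root)

Answer: 3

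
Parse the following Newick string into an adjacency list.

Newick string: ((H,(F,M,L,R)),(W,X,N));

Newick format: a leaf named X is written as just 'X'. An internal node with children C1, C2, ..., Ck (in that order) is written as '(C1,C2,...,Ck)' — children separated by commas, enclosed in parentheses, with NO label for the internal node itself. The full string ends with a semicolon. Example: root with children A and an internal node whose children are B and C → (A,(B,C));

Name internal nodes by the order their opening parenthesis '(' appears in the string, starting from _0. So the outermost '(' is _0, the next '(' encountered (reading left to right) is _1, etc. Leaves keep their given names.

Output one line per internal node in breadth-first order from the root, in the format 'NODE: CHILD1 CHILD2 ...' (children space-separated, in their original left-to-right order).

Answer: _0: _1 _3
_1: H _2
_3: W X N
_2: F M L R

Derivation:
Input: ((H,(F,M,L,R)),(W,X,N));
Scanning left-to-right, naming '(' by encounter order:
  pos 0: '(' -> open internal node _0 (depth 1)
  pos 1: '(' -> open internal node _1 (depth 2)
  pos 4: '(' -> open internal node _2 (depth 3)
  pos 12: ')' -> close internal node _2 (now at depth 2)
  pos 13: ')' -> close internal node _1 (now at depth 1)
  pos 15: '(' -> open internal node _3 (depth 2)
  pos 21: ')' -> close internal node _3 (now at depth 1)
  pos 22: ')' -> close internal node _0 (now at depth 0)
Total internal nodes: 4
BFS adjacency from root:
  _0: _1 _3
  _1: H _2
  _3: W X N
  _2: F M L R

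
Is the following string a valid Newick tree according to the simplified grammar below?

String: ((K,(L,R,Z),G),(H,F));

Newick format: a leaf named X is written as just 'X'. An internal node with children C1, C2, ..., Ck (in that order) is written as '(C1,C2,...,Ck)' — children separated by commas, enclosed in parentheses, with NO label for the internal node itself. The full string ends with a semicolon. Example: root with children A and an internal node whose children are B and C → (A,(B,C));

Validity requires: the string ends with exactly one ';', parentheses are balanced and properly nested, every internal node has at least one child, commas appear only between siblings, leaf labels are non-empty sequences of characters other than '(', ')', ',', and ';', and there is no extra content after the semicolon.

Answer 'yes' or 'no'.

Input: ((K,(L,R,Z),G),(H,F));
Paren balance: 4 '(' vs 4 ')' OK
Ends with single ';': True
Full parse: OK
Valid: True

Answer: yes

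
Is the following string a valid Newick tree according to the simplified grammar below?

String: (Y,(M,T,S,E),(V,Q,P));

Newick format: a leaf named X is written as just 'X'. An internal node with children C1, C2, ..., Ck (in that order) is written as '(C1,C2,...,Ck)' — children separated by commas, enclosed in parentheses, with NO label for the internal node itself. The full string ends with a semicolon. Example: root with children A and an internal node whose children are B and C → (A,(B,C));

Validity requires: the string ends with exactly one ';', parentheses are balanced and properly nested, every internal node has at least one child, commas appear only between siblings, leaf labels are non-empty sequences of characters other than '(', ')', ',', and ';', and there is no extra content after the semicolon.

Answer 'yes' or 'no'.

Input: (Y,(M,T,S,E),(V,Q,P));
Paren balance: 3 '(' vs 3 ')' OK
Ends with single ';': True
Full parse: OK
Valid: True

Answer: yes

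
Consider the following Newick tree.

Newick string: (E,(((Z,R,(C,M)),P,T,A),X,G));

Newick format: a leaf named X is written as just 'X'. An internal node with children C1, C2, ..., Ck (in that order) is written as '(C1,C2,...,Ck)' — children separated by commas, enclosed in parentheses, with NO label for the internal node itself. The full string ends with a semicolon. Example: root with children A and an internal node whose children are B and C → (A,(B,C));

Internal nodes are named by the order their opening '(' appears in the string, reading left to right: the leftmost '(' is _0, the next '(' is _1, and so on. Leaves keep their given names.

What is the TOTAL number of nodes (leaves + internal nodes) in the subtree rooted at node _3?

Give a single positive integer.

Answer: 6

Derivation:
Newick: (E,(((Z,R,(C,M)),P,T,A),X,G));
Locate _3: it is the '(' at position 5 (the 4th '(' reading left to right).
Query: subtree rooted at _3
_3: subtree_size = 1 + 5
  Z: subtree_size = 1 + 0
  R: subtree_size = 1 + 0
  _4: subtree_size = 1 + 2
    C: subtree_size = 1 + 0
    M: subtree_size = 1 + 0
Total subtree size of _3: 6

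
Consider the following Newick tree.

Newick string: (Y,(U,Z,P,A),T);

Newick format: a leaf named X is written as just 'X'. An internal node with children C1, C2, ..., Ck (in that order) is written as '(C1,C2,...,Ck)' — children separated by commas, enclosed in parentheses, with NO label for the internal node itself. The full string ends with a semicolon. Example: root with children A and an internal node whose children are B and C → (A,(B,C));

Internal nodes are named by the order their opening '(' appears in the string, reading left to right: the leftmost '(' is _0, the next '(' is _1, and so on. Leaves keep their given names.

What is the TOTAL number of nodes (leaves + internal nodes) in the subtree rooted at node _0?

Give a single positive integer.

Newick: (Y,(U,Z,P,A),T);
Locate _0: it is the '(' at position 0 (the 1st '(' reading left to right).
Query: subtree rooted at _0
_0: subtree_size = 1 + 7
  Y: subtree_size = 1 + 0
  _1: subtree_size = 1 + 4
    U: subtree_size = 1 + 0
    Z: subtree_size = 1 + 0
    P: subtree_size = 1 + 0
    A: subtree_size = 1 + 0
  T: subtree_size = 1 + 0
Total subtree size of _0: 8

Answer: 8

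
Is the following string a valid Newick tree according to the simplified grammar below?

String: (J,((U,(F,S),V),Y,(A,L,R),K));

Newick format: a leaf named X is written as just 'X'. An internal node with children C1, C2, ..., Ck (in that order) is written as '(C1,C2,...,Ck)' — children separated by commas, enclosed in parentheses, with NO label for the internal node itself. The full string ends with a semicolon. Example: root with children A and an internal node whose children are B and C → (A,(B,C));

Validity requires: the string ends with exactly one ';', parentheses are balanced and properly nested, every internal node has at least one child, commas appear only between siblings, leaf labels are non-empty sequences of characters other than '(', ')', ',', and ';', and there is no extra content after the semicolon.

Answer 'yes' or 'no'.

Answer: yes

Derivation:
Input: (J,((U,(F,S),V),Y,(A,L,R),K));
Paren balance: 5 '(' vs 5 ')' OK
Ends with single ';': True
Full parse: OK
Valid: True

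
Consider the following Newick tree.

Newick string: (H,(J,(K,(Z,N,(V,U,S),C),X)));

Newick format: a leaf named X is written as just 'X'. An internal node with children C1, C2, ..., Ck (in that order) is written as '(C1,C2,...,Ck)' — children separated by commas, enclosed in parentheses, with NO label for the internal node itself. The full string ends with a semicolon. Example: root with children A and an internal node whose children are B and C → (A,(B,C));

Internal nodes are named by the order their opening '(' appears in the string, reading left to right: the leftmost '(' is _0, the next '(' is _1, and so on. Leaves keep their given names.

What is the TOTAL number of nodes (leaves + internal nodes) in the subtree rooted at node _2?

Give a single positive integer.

Newick: (H,(J,(K,(Z,N,(V,U,S),C),X)));
Locate _2: it is the '(' at position 6 (the 3rd '(' reading left to right).
Query: subtree rooted at _2
_2: subtree_size = 1 + 10
  K: subtree_size = 1 + 0
  _3: subtree_size = 1 + 7
    Z: subtree_size = 1 + 0
    N: subtree_size = 1 + 0
    _4: subtree_size = 1 + 3
      V: subtree_size = 1 + 0
      U: subtree_size = 1 + 0
      S: subtree_size = 1 + 0
    C: subtree_size = 1 + 0
  X: subtree_size = 1 + 0
Total subtree size of _2: 11

Answer: 11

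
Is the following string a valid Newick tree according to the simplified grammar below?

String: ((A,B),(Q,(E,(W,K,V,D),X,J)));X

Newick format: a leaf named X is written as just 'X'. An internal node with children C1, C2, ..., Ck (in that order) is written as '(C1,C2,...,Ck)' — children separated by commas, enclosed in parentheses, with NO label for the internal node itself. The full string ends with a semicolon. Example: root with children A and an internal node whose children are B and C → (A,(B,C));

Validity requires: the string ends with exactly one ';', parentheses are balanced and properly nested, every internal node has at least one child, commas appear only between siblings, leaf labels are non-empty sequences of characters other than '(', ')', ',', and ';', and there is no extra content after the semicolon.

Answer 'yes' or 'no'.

Answer: no

Derivation:
Input: ((A,B),(Q,(E,(W,K,V,D),X,J)));X
Paren balance: 5 '(' vs 5 ')' OK
Ends with single ';': False
Full parse: FAILS (must end with ;)
Valid: False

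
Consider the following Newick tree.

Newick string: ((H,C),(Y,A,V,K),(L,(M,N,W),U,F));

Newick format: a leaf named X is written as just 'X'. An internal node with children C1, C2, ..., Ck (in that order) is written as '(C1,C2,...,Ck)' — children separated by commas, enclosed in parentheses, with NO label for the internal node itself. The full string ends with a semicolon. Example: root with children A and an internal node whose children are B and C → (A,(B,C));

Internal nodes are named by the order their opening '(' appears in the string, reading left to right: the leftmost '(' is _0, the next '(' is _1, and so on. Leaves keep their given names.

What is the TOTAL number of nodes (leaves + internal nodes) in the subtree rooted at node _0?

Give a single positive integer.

Newick: ((H,C),(Y,A,V,K),(L,(M,N,W),U,F));
Locate _0: it is the '(' at position 0 (the 1st '(' reading left to right).
Query: subtree rooted at _0
_0: subtree_size = 1 + 16
  _1: subtree_size = 1 + 2
    H: subtree_size = 1 + 0
    C: subtree_size = 1 + 0
  _2: subtree_size = 1 + 4
    Y: subtree_size = 1 + 0
    A: subtree_size = 1 + 0
    V: subtree_size = 1 + 0
    K: subtree_size = 1 + 0
  _3: subtree_size = 1 + 7
    L: subtree_size = 1 + 0
    _4: subtree_size = 1 + 3
      M: subtree_size = 1 + 0
      N: subtree_size = 1 + 0
      W: subtree_size = 1 + 0
    U: subtree_size = 1 + 0
    F: subtree_size = 1 + 0
Total subtree size of _0: 17

Answer: 17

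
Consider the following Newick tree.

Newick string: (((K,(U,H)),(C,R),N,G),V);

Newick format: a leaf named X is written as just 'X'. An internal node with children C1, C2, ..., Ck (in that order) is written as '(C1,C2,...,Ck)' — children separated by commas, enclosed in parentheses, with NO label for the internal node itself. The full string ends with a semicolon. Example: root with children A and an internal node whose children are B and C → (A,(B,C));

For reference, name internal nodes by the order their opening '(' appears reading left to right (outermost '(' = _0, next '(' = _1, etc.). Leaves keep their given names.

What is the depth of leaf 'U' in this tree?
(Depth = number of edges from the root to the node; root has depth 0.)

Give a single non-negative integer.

Answer: 4

Derivation:
Newick: (((K,(U,H)),(C,R),N,G),V);
Naming internals by '(' encounter order: outermost '(' = _0, next = _1, ...
Query node: U
Path from root: _0 -> _1 -> _2 -> _3 -> U
Depth of U: 4 (number of edges from root)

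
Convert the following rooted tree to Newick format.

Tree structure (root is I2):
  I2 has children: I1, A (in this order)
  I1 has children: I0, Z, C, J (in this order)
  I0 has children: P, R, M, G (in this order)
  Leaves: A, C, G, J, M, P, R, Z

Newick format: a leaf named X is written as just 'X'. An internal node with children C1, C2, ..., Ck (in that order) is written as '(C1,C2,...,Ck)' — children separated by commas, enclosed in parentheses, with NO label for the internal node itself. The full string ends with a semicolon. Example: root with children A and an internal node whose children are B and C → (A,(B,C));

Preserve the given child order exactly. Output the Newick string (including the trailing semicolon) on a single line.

internal I2 with children ['I1', 'A']
  internal I1 with children ['I0', 'Z', 'C', 'J']
    internal I0 with children ['P', 'R', 'M', 'G']
      leaf 'P' → 'P'
      leaf 'R' → 'R'
      leaf 'M' → 'M'
      leaf 'G' → 'G'
    → '(P,R,M,G)'
    leaf 'Z' → 'Z'
    leaf 'C' → 'C'
    leaf 'J' → 'J'
  → '((P,R,M,G),Z,C,J)'
  leaf 'A' → 'A'
→ '(((P,R,M,G),Z,C,J),A)'
Final: (((P,R,M,G),Z,C,J),A);

Answer: (((P,R,M,G),Z,C,J),A);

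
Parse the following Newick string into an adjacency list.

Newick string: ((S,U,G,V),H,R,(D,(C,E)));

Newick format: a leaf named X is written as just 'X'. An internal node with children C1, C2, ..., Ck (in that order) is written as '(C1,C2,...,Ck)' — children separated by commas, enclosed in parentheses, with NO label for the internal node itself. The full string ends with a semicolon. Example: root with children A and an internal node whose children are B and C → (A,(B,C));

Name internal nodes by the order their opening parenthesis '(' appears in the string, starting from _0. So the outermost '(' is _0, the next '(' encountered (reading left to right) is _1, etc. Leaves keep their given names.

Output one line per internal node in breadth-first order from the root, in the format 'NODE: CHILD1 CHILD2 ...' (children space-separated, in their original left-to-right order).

Input: ((S,U,G,V),H,R,(D,(C,E)));
Scanning left-to-right, naming '(' by encounter order:
  pos 0: '(' -> open internal node _0 (depth 1)
  pos 1: '(' -> open internal node _1 (depth 2)
  pos 9: ')' -> close internal node _1 (now at depth 1)
  pos 15: '(' -> open internal node _2 (depth 2)
  pos 18: '(' -> open internal node _3 (depth 3)
  pos 22: ')' -> close internal node _3 (now at depth 2)
  pos 23: ')' -> close internal node _2 (now at depth 1)
  pos 24: ')' -> close internal node _0 (now at depth 0)
Total internal nodes: 4
BFS adjacency from root:
  _0: _1 H R _2
  _1: S U G V
  _2: D _3
  _3: C E

Answer: _0: _1 H R _2
_1: S U G V
_2: D _3
_3: C E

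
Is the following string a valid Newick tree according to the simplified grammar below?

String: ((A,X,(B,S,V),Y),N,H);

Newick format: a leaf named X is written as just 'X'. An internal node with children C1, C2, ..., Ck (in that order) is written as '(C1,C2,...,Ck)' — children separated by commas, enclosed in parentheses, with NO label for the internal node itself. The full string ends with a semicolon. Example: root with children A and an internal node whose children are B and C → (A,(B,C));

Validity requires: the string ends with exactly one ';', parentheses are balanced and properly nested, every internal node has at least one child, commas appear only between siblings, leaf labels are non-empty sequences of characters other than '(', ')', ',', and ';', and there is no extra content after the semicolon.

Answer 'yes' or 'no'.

Answer: yes

Derivation:
Input: ((A,X,(B,S,V),Y),N,H);
Paren balance: 3 '(' vs 3 ')' OK
Ends with single ';': True
Full parse: OK
Valid: True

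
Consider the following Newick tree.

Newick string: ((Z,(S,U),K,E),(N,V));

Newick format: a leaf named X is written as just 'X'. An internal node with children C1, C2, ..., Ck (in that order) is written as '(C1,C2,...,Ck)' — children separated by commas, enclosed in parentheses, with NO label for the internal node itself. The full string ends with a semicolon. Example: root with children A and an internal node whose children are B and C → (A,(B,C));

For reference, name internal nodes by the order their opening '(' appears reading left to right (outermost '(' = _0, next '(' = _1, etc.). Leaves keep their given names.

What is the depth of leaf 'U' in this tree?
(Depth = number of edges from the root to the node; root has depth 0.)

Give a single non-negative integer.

Answer: 3

Derivation:
Newick: ((Z,(S,U),K,E),(N,V));
Naming internals by '(' encounter order: outermost '(' = _0, next = _1, ...
Query node: U
Path from root: _0 -> _1 -> _2 -> U
Depth of U: 3 (number of edges from root)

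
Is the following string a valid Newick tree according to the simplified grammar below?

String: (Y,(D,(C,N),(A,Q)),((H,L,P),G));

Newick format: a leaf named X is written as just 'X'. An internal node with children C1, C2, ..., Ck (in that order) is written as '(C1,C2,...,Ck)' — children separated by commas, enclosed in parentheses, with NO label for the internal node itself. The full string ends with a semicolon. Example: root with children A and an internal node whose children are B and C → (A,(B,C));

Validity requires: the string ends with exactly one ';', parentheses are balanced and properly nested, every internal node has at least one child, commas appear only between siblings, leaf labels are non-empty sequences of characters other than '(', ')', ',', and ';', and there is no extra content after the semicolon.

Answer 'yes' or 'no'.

Input: (Y,(D,(C,N),(A,Q)),((H,L,P),G));
Paren balance: 6 '(' vs 6 ')' OK
Ends with single ';': True
Full parse: OK
Valid: True

Answer: yes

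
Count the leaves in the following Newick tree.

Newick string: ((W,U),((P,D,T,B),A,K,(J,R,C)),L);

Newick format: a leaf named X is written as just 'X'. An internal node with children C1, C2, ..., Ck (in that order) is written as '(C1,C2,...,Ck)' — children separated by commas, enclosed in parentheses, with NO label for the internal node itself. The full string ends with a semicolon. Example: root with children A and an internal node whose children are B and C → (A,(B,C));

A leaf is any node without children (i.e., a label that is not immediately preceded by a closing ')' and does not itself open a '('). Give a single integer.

Newick: ((W,U),((P,D,T,B),A,K,(J,R,C)),L);
Scan left-to-right; a leaf is any maximal label run not followed by '(':
  pos 2: leaf 'W' → count = 1
  pos 4: leaf 'U' → count = 2
  pos 9: leaf 'P' → count = 3
  pos 11: leaf 'D' → count = 4
  pos 13: leaf 'T' → count = 5
  pos 15: leaf 'B' → count = 6
  pos 18: leaf 'A' → count = 7
  pos 20: leaf 'K' → count = 8
  pos 23: leaf 'J' → count = 9
  pos 25: leaf 'R' → count = 10
  pos 27: leaf 'C' → count = 11
  pos 31: leaf 'L' → count = 12
Total leaves: 12

Answer: 12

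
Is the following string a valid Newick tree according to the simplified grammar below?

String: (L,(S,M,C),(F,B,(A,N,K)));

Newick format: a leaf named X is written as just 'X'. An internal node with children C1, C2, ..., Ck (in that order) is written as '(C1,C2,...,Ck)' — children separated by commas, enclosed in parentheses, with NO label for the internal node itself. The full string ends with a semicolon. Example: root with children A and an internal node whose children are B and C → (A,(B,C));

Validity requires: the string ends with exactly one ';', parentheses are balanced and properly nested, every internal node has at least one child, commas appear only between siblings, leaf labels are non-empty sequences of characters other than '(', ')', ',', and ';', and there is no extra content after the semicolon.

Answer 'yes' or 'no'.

Answer: yes

Derivation:
Input: (L,(S,M,C),(F,B,(A,N,K)));
Paren balance: 4 '(' vs 4 ')' OK
Ends with single ';': True
Full parse: OK
Valid: True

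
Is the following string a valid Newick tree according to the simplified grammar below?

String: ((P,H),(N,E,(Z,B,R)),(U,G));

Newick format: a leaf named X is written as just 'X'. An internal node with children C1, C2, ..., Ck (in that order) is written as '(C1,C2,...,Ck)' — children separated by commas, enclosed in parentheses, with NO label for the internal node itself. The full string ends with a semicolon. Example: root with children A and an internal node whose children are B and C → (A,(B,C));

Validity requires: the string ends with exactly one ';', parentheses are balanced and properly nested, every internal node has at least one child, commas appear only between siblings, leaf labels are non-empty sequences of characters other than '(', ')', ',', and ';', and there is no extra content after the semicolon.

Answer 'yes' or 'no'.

Input: ((P,H),(N,E,(Z,B,R)),(U,G));
Paren balance: 5 '(' vs 5 ')' OK
Ends with single ';': True
Full parse: OK
Valid: True

Answer: yes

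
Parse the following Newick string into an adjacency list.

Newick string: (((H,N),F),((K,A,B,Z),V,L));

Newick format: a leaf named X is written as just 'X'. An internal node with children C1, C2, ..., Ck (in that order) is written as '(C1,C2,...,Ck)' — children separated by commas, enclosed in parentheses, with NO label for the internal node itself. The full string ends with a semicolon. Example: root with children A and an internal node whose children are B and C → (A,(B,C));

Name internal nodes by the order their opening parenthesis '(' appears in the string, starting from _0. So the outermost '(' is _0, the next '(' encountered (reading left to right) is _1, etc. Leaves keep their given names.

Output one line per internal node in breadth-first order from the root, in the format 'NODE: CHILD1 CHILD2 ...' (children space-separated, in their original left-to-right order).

Answer: _0: _1 _3
_1: _2 F
_3: _4 V L
_2: H N
_4: K A B Z

Derivation:
Input: (((H,N),F),((K,A,B,Z),V,L));
Scanning left-to-right, naming '(' by encounter order:
  pos 0: '(' -> open internal node _0 (depth 1)
  pos 1: '(' -> open internal node _1 (depth 2)
  pos 2: '(' -> open internal node _2 (depth 3)
  pos 6: ')' -> close internal node _2 (now at depth 2)
  pos 9: ')' -> close internal node _1 (now at depth 1)
  pos 11: '(' -> open internal node _3 (depth 2)
  pos 12: '(' -> open internal node _4 (depth 3)
  pos 20: ')' -> close internal node _4 (now at depth 2)
  pos 25: ')' -> close internal node _3 (now at depth 1)
  pos 26: ')' -> close internal node _0 (now at depth 0)
Total internal nodes: 5
BFS adjacency from root:
  _0: _1 _3
  _1: _2 F
  _3: _4 V L
  _2: H N
  _4: K A B Z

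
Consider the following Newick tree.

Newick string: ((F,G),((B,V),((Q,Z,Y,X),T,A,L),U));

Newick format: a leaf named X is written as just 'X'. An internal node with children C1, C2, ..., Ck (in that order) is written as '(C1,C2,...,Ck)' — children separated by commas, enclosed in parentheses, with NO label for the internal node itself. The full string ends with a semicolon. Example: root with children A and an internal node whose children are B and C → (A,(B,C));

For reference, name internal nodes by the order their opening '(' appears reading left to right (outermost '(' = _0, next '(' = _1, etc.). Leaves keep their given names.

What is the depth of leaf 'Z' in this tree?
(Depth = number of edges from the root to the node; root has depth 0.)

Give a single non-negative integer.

Newick: ((F,G),((B,V),((Q,Z,Y,X),T,A,L),U));
Naming internals by '(' encounter order: outermost '(' = _0, next = _1, ...
Query node: Z
Path from root: _0 -> _2 -> _4 -> _5 -> Z
Depth of Z: 4 (number of edges from root)

Answer: 4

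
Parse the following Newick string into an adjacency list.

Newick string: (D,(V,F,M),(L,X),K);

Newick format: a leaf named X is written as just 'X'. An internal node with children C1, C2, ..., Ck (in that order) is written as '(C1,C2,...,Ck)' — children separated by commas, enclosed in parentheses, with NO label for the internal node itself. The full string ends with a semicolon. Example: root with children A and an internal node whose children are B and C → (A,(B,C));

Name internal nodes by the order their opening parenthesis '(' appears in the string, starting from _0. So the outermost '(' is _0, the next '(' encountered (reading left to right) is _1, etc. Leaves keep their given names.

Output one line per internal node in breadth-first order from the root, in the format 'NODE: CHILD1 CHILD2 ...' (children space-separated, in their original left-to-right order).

Answer: _0: D _1 _2 K
_1: V F M
_2: L X

Derivation:
Input: (D,(V,F,M),(L,X),K);
Scanning left-to-right, naming '(' by encounter order:
  pos 0: '(' -> open internal node _0 (depth 1)
  pos 3: '(' -> open internal node _1 (depth 2)
  pos 9: ')' -> close internal node _1 (now at depth 1)
  pos 11: '(' -> open internal node _2 (depth 2)
  pos 15: ')' -> close internal node _2 (now at depth 1)
  pos 18: ')' -> close internal node _0 (now at depth 0)
Total internal nodes: 3
BFS adjacency from root:
  _0: D _1 _2 K
  _1: V F M
  _2: L X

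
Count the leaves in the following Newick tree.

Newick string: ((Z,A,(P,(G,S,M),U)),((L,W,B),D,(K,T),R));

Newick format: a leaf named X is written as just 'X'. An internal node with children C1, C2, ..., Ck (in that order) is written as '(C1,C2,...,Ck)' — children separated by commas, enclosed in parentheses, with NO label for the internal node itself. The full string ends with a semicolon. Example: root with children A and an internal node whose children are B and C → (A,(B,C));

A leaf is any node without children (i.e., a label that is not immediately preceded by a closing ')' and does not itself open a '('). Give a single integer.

Answer: 14

Derivation:
Newick: ((Z,A,(P,(G,S,M),U)),((L,W,B),D,(K,T),R));
Scan left-to-right; a leaf is any maximal label run not followed by '(':
  pos 2: leaf 'Z' → count = 1
  pos 4: leaf 'A' → count = 2
  pos 7: leaf 'P' → count = 3
  pos 10: leaf 'G' → count = 4
  pos 12: leaf 'S' → count = 5
  pos 14: leaf 'M' → count = 6
  pos 17: leaf 'U' → count = 7
  pos 23: leaf 'L' → count = 8
  pos 25: leaf 'W' → count = 9
  pos 27: leaf 'B' → count = 10
  pos 30: leaf 'D' → count = 11
  pos 33: leaf 'K' → count = 12
  pos 35: leaf 'T' → count = 13
  pos 38: leaf 'R' → count = 14
Total leaves: 14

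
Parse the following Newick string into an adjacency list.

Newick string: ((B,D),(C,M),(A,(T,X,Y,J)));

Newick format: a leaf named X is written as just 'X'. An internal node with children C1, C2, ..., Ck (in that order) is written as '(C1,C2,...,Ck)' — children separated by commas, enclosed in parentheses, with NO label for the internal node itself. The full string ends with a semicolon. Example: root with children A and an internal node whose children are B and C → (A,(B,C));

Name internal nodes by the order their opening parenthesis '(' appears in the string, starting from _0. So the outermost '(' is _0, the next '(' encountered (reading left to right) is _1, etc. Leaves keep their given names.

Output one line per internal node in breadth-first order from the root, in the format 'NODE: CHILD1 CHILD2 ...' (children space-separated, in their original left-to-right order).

Input: ((B,D),(C,M),(A,(T,X,Y,J)));
Scanning left-to-right, naming '(' by encounter order:
  pos 0: '(' -> open internal node _0 (depth 1)
  pos 1: '(' -> open internal node _1 (depth 2)
  pos 5: ')' -> close internal node _1 (now at depth 1)
  pos 7: '(' -> open internal node _2 (depth 2)
  pos 11: ')' -> close internal node _2 (now at depth 1)
  pos 13: '(' -> open internal node _3 (depth 2)
  pos 16: '(' -> open internal node _4 (depth 3)
  pos 24: ')' -> close internal node _4 (now at depth 2)
  pos 25: ')' -> close internal node _3 (now at depth 1)
  pos 26: ')' -> close internal node _0 (now at depth 0)
Total internal nodes: 5
BFS adjacency from root:
  _0: _1 _2 _3
  _1: B D
  _2: C M
  _3: A _4
  _4: T X Y J

Answer: _0: _1 _2 _3
_1: B D
_2: C M
_3: A _4
_4: T X Y J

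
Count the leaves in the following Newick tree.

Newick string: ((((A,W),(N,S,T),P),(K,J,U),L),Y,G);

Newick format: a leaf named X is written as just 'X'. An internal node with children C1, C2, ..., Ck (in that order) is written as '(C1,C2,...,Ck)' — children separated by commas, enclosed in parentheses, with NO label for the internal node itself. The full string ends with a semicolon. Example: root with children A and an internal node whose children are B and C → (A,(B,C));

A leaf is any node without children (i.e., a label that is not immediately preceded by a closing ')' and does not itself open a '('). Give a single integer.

Newick: ((((A,W),(N,S,T),P),(K,J,U),L),Y,G);
Scan left-to-right; a leaf is any maximal label run not followed by '(':
  pos 4: leaf 'A' → count = 1
  pos 6: leaf 'W' → count = 2
  pos 10: leaf 'N' → count = 3
  pos 12: leaf 'S' → count = 4
  pos 14: leaf 'T' → count = 5
  pos 17: leaf 'P' → count = 6
  pos 21: leaf 'K' → count = 7
  pos 23: leaf 'J' → count = 8
  pos 25: leaf 'U' → count = 9
  pos 28: leaf 'L' → count = 10
  pos 31: leaf 'Y' → count = 11
  pos 33: leaf 'G' → count = 12
Total leaves: 12

Answer: 12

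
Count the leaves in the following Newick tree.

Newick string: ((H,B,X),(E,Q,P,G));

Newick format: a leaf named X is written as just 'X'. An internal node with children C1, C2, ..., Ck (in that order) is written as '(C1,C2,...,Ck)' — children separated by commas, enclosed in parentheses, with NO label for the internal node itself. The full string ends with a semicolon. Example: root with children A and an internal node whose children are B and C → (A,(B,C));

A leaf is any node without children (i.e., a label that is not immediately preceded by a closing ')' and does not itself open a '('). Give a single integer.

Newick: ((H,B,X),(E,Q,P,G));
Scan left-to-right; a leaf is any maximal label run not followed by '(':
  pos 2: leaf 'H' → count = 1
  pos 4: leaf 'B' → count = 2
  pos 6: leaf 'X' → count = 3
  pos 10: leaf 'E' → count = 4
  pos 12: leaf 'Q' → count = 5
  pos 14: leaf 'P' → count = 6
  pos 16: leaf 'G' → count = 7
Total leaves: 7

Answer: 7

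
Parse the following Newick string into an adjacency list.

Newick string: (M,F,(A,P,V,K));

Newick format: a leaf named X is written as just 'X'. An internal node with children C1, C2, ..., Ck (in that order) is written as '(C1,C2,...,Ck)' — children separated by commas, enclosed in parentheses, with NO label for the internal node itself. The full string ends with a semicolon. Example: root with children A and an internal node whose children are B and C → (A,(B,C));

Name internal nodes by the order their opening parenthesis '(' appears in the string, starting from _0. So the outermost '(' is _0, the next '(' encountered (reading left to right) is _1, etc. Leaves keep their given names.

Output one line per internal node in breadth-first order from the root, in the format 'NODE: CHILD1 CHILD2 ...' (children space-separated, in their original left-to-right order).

Input: (M,F,(A,P,V,K));
Scanning left-to-right, naming '(' by encounter order:
  pos 0: '(' -> open internal node _0 (depth 1)
  pos 5: '(' -> open internal node _1 (depth 2)
  pos 13: ')' -> close internal node _1 (now at depth 1)
  pos 14: ')' -> close internal node _0 (now at depth 0)
Total internal nodes: 2
BFS adjacency from root:
  _0: M F _1
  _1: A P V K

Answer: _0: M F _1
_1: A P V K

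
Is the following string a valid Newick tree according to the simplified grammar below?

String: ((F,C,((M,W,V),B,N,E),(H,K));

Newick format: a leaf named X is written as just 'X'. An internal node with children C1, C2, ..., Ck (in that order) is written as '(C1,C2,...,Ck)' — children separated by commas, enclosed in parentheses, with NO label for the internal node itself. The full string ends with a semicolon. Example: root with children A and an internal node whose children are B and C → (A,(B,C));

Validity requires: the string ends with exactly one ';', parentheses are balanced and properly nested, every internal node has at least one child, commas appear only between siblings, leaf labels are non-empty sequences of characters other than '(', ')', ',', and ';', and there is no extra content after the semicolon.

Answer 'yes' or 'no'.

Answer: no

Derivation:
Input: ((F,C,((M,W,V),B,N,E),(H,K));
Paren balance: 5 '(' vs 4 ')' MISMATCH
Ends with single ';': True
Full parse: FAILS (expected , or ) at pos 28)
Valid: False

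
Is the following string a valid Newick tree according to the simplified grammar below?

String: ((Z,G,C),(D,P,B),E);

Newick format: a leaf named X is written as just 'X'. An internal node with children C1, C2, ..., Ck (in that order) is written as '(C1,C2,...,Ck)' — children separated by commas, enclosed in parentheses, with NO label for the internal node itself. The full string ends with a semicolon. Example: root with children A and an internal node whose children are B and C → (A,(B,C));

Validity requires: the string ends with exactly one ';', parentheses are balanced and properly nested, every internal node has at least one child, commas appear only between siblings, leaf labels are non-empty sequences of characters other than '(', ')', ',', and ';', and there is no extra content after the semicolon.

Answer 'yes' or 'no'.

Input: ((Z,G,C),(D,P,B),E);
Paren balance: 3 '(' vs 3 ')' OK
Ends with single ';': True
Full parse: OK
Valid: True

Answer: yes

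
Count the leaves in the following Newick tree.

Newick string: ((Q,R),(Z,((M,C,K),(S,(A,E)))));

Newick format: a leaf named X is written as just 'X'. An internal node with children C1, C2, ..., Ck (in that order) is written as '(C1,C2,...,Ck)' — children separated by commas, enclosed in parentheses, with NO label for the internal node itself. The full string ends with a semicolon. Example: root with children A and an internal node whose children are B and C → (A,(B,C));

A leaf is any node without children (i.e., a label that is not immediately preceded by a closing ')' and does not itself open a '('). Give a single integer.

Newick: ((Q,R),(Z,((M,C,K),(S,(A,E)))));
Scan left-to-right; a leaf is any maximal label run not followed by '(':
  pos 2: leaf 'Q' → count = 1
  pos 4: leaf 'R' → count = 2
  pos 8: leaf 'Z' → count = 3
  pos 12: leaf 'M' → count = 4
  pos 14: leaf 'C' → count = 5
  pos 16: leaf 'K' → count = 6
  pos 20: leaf 'S' → count = 7
  pos 23: leaf 'A' → count = 8
  pos 25: leaf 'E' → count = 9
Total leaves: 9

Answer: 9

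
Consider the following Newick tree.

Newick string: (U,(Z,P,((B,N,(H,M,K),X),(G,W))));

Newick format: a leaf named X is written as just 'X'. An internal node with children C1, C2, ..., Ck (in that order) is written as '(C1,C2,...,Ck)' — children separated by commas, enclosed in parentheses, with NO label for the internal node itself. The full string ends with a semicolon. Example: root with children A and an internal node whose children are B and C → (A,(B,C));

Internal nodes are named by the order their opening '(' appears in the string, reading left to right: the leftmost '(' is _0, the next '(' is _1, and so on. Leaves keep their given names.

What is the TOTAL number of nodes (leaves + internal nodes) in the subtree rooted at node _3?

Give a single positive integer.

Answer: 8

Derivation:
Newick: (U,(Z,P,((B,N,(H,M,K),X),(G,W))));
Locate _3: it is the '(' at position 9 (the 4th '(' reading left to right).
Query: subtree rooted at _3
_3: subtree_size = 1 + 7
  B: subtree_size = 1 + 0
  N: subtree_size = 1 + 0
  _4: subtree_size = 1 + 3
    H: subtree_size = 1 + 0
    M: subtree_size = 1 + 0
    K: subtree_size = 1 + 0
  X: subtree_size = 1 + 0
Total subtree size of _3: 8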